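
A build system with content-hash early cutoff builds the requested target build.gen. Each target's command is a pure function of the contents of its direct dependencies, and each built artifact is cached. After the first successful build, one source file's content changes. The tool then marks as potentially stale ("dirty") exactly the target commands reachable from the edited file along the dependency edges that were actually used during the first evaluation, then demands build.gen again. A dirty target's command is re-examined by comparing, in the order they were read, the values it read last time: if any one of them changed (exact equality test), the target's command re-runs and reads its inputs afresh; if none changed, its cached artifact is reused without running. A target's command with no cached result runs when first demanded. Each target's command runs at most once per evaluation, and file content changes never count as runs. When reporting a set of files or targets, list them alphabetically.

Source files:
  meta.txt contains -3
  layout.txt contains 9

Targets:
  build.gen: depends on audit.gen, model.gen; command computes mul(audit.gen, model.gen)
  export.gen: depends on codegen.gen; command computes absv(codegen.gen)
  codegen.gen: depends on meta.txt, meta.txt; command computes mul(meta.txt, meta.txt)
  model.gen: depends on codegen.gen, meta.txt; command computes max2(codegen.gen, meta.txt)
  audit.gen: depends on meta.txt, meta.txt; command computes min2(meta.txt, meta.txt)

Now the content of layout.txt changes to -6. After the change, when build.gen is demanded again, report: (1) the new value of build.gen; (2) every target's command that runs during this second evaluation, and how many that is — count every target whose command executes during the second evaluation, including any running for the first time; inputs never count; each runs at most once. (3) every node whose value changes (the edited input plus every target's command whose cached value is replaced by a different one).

New value of build.gen: -27.
Target commands that run: none — 0 in total.
Values that change: layout.txt.
Key observation: layout.txt is never demanded by the output, so the edit triggers no recomputation at all.

First evaluation (everything demanded from the output):
  audit.gen = min2(-3, -3) = -3
  codegen.gen = mul(-3, -3) = 9
  model.gen = max2(9, -3) = 9
  build.gen = mul(-3, 9) = -27

Propagation after the edit:
  layout.txt feeds no computation that the output demands — nothing is marked dirty and nothing runs.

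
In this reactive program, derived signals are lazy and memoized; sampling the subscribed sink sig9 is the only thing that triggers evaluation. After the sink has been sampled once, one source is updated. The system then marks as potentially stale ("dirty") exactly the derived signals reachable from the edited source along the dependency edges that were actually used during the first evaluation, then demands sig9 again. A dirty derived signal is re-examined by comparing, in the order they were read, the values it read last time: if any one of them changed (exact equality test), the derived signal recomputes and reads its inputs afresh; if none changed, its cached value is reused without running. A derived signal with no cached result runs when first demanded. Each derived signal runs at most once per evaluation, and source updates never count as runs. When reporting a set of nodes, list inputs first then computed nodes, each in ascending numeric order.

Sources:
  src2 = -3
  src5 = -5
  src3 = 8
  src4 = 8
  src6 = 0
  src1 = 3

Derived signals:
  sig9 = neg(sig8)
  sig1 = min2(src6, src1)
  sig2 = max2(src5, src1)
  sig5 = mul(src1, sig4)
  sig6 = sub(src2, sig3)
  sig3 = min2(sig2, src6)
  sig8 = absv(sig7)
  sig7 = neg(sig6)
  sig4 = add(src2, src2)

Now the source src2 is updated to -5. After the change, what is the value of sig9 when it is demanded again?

First demand of the output computes:
  sig2 = max2(-5, 3) = 3
  sig3 = min2(3, 0) = 0
  sig6 = sub(-3, 0) = -3
  sig7 = neg(-3) = 3
  sig8 = absv(3) = 3
  sig9 = neg(3) = -3

After the edit, cleaning proceeds:
  sig6: a read changed (src2 -3->-5) — executes, giving -5.
  sig7: a read changed (sig6 -3->-5) — executes, giving 5.
  sig8: a read changed (sig7 3->5) — executes, giving 5.
  sig9: a read changed (sig8 3->5) — executes, giving -5.

Demanding sig9 again yields -5.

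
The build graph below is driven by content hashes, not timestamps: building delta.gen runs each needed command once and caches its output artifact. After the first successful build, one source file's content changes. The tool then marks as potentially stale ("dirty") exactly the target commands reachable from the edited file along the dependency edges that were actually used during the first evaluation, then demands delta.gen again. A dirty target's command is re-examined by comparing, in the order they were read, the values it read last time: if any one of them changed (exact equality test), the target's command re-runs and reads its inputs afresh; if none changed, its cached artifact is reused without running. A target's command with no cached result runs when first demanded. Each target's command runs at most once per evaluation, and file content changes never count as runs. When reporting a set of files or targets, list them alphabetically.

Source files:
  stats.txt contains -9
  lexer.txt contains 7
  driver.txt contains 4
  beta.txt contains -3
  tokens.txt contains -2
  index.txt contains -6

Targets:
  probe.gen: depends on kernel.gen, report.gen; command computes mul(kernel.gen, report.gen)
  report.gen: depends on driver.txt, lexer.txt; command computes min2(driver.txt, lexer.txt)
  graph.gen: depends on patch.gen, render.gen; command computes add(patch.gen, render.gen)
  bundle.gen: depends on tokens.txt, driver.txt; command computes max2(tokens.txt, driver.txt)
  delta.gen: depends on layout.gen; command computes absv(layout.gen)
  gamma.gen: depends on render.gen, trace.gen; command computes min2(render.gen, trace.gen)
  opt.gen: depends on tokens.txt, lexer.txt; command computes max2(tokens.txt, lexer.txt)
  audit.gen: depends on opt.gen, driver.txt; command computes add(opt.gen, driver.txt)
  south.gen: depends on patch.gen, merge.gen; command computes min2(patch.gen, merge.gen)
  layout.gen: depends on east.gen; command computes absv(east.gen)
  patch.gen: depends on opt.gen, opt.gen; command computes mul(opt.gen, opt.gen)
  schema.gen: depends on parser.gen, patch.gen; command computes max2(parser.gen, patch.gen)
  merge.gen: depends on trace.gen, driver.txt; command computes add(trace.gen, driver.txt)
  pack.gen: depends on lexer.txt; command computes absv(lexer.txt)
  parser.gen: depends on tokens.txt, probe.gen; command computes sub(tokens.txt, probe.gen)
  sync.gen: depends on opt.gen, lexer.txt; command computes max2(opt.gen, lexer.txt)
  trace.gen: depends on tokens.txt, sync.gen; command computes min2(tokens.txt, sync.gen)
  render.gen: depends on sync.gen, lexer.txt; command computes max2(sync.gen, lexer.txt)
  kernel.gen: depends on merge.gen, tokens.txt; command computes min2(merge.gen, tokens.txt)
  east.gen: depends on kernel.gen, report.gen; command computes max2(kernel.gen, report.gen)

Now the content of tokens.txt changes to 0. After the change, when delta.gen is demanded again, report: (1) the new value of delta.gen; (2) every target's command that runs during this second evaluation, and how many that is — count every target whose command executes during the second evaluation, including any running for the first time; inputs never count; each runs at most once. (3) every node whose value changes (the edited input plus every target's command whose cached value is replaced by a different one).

Initial pass — values computed on the first demand:
  opt.gen = max2(-2, 7) = 7
  report.gen = min2(4, 7) = 4
  sync.gen = max2(7, 7) = 7
  trace.gen = min2(-2, 7) = -2
  merge.gen = add(-2, 4) = 2
  kernel.gen = min2(2, -2) = -2
  east.gen = max2(-2, 4) = 4
  layout.gen = absv(4) = 4
  delta.gen = absv(4) = 4

Second demand — change propagation:
  opt.gen: re-runs because tokens.txt -2->0; new result 7 (unchanged).
  sync.gen: re-examined; everything it read last time is the same (opt.gen unchanged, lexer.txt unchanged) — cache 7 kept, no run.
  trace.gen: re-runs because tokens.txt -2->0; new result 0.
  merge.gen: re-runs because trace.gen -2->0; new result 4.
  kernel.gen: re-runs because merge.gen 2->4; tokens.txt -2->0; new result 0.
  east.gen: re-runs because kernel.gen -2->0; new result 4 (unchanged).
  layout.gen: re-examined; everything it read last time is the same (east.gen unchanged) — cache 4 kept, no run.
  delta.gen: re-examined; everything it read last time is the same (layout.gen unchanged) — cache 4 kept, no run.

The important point: at sync.gen every value read last time is unchanged, so the dirty flag clears without a run.

delta.gen now evaluates to 4.
Run set: east.gen, kernel.gen, merge.gen, opt.gen, trace.gen (5 run).
Changed values: kernel.gen, merge.gen, tokens.txt, trace.gen.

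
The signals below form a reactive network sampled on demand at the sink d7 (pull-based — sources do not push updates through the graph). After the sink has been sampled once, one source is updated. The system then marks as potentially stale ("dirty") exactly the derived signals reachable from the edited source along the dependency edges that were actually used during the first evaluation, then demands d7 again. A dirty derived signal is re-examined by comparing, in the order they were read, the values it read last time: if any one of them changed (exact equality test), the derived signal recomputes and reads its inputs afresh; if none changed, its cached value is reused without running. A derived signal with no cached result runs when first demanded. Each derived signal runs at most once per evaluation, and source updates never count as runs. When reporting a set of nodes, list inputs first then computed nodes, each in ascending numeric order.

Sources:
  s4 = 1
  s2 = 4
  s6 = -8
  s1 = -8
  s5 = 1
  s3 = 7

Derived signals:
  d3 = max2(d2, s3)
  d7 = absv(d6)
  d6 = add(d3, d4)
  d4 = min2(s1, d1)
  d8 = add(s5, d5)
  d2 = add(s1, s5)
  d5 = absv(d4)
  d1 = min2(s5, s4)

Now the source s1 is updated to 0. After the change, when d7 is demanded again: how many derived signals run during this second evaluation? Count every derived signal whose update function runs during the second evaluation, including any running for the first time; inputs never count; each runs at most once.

Initial pass — values computed on the first demand:
  d1 = min2(1, 1) = 1
  d2 = add(-8, 1) = -7
  d3 = max2(-7, 7) = 7
  d4 = min2(-8, 1) = -8
  d6 = add(7, -8) = -1
  d7 = absv(-1) = 1

Second demand — change propagation:
  d2: re-runs because s1 -8->0; new result 1.
  d3: re-runs because d2 -7->1; new result 7 (unchanged).
  d4: re-runs because s1 -8->0; new result 0.
  d6: re-runs because d4 -8->0; new result 7.
  d7: re-runs because d6 -1->7; new result 7.

Run set: d2, d3, d4, d6, d7 (5 run).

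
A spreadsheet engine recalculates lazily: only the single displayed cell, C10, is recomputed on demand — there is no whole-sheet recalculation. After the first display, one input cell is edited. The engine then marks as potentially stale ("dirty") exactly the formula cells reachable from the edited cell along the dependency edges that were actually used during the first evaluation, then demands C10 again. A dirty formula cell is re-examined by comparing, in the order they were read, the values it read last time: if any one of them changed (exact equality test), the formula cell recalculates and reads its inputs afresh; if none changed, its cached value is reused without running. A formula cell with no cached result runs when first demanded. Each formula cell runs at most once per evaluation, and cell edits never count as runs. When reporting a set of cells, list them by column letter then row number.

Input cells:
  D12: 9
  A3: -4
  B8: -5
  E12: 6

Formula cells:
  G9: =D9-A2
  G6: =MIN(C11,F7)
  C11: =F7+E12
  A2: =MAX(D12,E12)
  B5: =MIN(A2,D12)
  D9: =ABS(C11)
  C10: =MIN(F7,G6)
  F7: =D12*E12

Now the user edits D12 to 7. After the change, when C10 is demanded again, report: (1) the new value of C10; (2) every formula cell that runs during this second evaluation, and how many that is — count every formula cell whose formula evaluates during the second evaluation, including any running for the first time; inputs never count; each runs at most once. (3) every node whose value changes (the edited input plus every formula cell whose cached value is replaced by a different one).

First evaluation (everything demanded from the output):
  F7 = 9 * 6 = 54
  C11 = 54 + 6 = 60
  G6 = MIN(60, 54) = 54
  C10 = MIN(54, 54) = 54

Propagation after the edit:
  F7: runs — D12 9->7; result 42.
  C11: runs — F7 54->42; result 48.
  G6: runs — C11 60->48; F7 54->42; result 42.
  C10: runs — F7 54->42; G6 54->42; result 42.

New value of C10: 42.
Formula cells that run: C10, C11, F7, G6 — 4 in total.
Values that change: C10, C11, D12, F7, G6.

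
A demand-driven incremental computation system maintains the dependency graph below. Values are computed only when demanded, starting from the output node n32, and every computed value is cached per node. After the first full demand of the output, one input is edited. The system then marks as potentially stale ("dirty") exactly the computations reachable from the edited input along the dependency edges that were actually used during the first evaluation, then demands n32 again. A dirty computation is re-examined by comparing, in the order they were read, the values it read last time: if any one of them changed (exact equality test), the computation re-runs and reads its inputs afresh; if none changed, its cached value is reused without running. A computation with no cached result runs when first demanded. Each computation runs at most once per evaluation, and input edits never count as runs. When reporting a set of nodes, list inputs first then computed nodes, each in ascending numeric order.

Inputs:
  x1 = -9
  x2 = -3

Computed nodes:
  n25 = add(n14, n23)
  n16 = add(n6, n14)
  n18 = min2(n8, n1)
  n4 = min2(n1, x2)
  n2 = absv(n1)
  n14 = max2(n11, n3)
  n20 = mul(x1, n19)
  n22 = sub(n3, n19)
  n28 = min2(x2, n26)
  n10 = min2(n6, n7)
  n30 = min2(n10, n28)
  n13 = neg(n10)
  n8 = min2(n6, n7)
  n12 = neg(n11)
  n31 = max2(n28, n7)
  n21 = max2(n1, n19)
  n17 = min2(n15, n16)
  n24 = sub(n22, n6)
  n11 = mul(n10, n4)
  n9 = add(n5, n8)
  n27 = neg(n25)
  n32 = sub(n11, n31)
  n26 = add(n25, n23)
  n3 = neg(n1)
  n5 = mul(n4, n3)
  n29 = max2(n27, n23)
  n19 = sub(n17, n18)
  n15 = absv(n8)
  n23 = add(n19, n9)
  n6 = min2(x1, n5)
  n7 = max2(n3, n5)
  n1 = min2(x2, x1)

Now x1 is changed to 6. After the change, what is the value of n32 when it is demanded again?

New value of n32: 24.

First evaluation (everything demanded from the output):
  n1 = min2(-3, -9) = -9
  n3 = neg(-9) = 9
  n4 = min2(-9, -3) = -9
  n5 = mul(-9, 9) = -81
  n6 = min2(-9, -81) = -81
  n7 = max2(9, -81) = 9
  n8 = min2(-81, 9) = -81
  n9 = add(-81, -81) = -162
  n10 = min2(-81, 9) = -81
  n11 = mul(-81, -9) = 729
  n14 = max2(729, 9) = 729
  n15 = absv(-81) = 81
  n16 = add(-81, 729) = 648
  n17 = min2(81, 648) = 81
  n18 = min2(-81, -9) = -81
  n19 = sub(81, -81) = 162
  n23 = add(162, -162) = 0
  n25 = add(729, 0) = 729
  n26 = add(729, 0) = 729
  n28 = min2(-3, 729) = -3
  n31 = max2(-3, 9) = 9
  n32 = sub(729, 9) = 720

Propagation after the edit:
  n1: runs — x1 -9->6; result -3.
  n3: runs — n1 -9->-3; result 3.
  n4: runs — n1 -9->-3; result -3.
  n5: runs — n4 -9->-3; n3 9->3; result -9.
  n6: runs — x1 -9->6; n5 -81->-9; result -9.
  n7: runs — n3 9->3; n5 -81->-9; result 3.
  n8: runs — n6 -81->-9; n7 9->3; result -9.
  n9: runs — n5 -81->-9; n8 -81->-9; result -18.
  n10: runs — n6 -81->-9; n7 9->3; result -9.
  n11: runs — n10 -81->-9; n4 -9->-3; result 27.
  n14: runs — n11 729->27; n3 9->3; result 27.
  n15: runs — n8 -81->-9; result 9.
  n16: runs — n6 -81->-9; n14 729->27; result 18.
  n17: runs — n15 81->9; n16 648->18; result 9.
  n18: runs — n8 -81->-9; n1 -9->-3; result -9.
  n19: runs — n17 81->9; n18 -81->-9; result 18.
  n23: runs — n19 162->18; n9 -162->-18; result 0 (same value as before).
  n25: runs — n14 729->27; result 27.
  n26: runs — n25 729->27; result 27.
  n28: runs — n26 729->27; result -3 (same value as before).
  n31: runs — n7 9->3; result 3.
  n32: runs — n11 729->27; n31 9->3; result 24.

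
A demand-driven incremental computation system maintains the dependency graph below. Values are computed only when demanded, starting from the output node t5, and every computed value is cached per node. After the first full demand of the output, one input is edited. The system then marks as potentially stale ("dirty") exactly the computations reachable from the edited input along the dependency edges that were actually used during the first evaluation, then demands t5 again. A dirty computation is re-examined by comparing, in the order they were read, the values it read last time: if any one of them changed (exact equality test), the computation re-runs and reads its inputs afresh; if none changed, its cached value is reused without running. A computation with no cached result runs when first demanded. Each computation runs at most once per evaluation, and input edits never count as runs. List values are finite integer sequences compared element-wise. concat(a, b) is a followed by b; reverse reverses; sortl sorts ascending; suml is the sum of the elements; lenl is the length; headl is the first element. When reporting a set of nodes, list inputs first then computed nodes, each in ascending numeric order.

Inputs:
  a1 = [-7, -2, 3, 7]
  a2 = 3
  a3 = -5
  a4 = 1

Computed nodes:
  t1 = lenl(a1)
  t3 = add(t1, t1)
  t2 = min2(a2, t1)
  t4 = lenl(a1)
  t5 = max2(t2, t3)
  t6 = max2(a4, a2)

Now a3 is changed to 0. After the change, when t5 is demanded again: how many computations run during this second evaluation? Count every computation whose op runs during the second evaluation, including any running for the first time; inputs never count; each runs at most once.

First evaluation (everything demanded from the output):
  t1 = lenl([-7, -2, 3, 7]) = 4
  t2 = min2(3, 4) = 3
  t3 = add(4, 4) = 8
  t5 = max2(3, 8) = 8

Propagation after the edit:
  a3 feeds no computation that the output demands — nothing is marked dirty and nothing runs.

Key observation: a3 is never demanded by the output, so the edit triggers no recomputation at all.

Computations that run: none — 0 in total.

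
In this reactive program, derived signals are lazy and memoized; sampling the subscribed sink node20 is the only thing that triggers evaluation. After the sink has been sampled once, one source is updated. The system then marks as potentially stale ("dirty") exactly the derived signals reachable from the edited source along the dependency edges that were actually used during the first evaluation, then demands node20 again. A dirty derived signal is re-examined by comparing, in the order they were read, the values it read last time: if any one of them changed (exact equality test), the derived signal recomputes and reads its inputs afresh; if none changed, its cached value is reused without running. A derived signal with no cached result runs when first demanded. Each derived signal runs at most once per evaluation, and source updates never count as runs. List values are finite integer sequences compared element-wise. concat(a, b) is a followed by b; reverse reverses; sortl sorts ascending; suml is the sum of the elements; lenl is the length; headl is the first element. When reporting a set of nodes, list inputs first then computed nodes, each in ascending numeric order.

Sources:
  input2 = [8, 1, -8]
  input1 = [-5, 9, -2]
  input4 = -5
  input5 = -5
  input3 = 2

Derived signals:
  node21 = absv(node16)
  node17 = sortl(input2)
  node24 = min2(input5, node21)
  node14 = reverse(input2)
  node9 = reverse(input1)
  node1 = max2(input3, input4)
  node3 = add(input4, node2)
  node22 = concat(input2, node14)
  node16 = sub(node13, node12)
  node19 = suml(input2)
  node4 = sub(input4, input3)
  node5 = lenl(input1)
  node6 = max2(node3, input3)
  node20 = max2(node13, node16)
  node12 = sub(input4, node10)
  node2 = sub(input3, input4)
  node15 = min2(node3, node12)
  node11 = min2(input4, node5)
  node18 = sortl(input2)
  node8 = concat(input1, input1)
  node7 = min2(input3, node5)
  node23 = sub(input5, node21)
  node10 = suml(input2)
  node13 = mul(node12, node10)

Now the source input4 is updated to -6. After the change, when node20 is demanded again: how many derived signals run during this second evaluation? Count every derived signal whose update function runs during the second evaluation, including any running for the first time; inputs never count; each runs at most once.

First demand of the output computes:
  node10 = suml([8, 1, -8]) = 1
  node12 = sub(-5, 1) = -6
  node13 = mul(-6, 1) = -6
  node16 = sub(-6, -6) = 0
  node20 = max2(-6, 0) = 0

After the edit, cleaning proceeds:
  node12: a read changed (input4 -5->-6) — executes, giving -7.
  node13: a read changed (node12 -6->-7) — executes, giving -7.
  node16: a read changed (node13 -6->-7; node12 -6->-7) — executes, giving 0 — identical to its old value.
  node20: a read changed (node13 -6->-7) — executes, giving 0 — identical to its old value.

4 derived signals run: node12, node13, node16, node20.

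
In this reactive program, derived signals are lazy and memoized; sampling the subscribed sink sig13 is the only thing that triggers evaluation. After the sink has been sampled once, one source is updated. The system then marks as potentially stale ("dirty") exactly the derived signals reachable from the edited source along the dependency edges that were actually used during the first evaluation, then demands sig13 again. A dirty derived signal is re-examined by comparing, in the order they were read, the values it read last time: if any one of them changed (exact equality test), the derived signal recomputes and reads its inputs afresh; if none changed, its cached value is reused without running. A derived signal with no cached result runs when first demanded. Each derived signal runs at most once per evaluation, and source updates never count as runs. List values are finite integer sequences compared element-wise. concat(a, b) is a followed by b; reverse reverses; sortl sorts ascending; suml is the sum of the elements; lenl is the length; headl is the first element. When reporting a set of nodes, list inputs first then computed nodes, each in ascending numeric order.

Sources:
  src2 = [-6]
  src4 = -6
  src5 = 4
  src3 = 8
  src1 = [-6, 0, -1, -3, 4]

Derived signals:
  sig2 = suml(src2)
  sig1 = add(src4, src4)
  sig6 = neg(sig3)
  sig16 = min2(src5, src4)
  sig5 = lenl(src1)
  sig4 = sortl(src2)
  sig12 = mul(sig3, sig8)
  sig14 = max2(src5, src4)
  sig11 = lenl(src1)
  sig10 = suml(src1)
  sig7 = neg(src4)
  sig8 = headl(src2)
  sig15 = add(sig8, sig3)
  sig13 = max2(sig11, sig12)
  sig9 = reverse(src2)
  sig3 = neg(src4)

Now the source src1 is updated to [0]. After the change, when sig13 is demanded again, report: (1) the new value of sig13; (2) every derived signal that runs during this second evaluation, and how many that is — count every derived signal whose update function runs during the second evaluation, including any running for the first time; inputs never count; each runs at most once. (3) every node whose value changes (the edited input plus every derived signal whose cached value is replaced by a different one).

Demanding sig13 again yields 1.
2 derived signals run: sig11, sig13.
The nodes whose values change: src1, sig11, sig13.

First demand of the output computes:
  sig3 = neg(-6) = 6
  sig8 = headl([-6]) = -6
  sig11 = lenl([-6, 0, -1, -3, 4]) = 5
  sig12 = mul(6, -6) = -36
  sig13 = max2(5, -36) = 5

After the edit, cleaning proceeds:
  sig11: a read changed (src1 [-6, 0, -1, -3, 4]->[0]) — executes, giving 1.
  sig13: a read changed (sig11 5->1) — executes, giving 1.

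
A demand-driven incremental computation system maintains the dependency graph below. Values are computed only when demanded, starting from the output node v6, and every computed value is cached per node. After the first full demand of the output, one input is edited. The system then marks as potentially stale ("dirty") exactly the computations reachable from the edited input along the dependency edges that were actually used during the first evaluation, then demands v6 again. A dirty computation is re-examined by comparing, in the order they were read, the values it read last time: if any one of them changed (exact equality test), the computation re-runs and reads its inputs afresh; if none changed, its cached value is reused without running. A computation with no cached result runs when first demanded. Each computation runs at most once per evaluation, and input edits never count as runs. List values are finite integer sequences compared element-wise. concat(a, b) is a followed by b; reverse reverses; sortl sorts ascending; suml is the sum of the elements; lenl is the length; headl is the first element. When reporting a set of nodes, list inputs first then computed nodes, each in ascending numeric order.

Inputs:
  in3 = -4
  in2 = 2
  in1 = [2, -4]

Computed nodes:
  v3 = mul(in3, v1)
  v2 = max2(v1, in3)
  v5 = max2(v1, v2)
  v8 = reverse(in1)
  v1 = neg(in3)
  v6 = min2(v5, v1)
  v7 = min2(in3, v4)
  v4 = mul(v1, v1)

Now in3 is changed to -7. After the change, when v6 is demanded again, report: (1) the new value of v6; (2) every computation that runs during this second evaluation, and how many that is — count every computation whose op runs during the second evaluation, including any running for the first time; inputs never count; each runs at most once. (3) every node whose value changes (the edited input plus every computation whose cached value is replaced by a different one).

New value of v6: 7.
Computations that run: v1, v2, v5, v6 — 4 in total.
Values that change: in3, v1, v2, v5, v6.

First evaluation (everything demanded from the output):
  v1 = neg(-4) = 4
  v2 = max2(4, -4) = 4
  v5 = max2(4, 4) = 4
  v6 = min2(4, 4) = 4

Propagation after the edit:
  v1: runs — in3 -4->-7; result 7.
  v2: runs — v1 4->7; in3 -4->-7; result 7.
  v5: runs — v1 4->7; v2 4->7; result 7.
  v6: runs — v5 4->7; v1 4->7; result 7.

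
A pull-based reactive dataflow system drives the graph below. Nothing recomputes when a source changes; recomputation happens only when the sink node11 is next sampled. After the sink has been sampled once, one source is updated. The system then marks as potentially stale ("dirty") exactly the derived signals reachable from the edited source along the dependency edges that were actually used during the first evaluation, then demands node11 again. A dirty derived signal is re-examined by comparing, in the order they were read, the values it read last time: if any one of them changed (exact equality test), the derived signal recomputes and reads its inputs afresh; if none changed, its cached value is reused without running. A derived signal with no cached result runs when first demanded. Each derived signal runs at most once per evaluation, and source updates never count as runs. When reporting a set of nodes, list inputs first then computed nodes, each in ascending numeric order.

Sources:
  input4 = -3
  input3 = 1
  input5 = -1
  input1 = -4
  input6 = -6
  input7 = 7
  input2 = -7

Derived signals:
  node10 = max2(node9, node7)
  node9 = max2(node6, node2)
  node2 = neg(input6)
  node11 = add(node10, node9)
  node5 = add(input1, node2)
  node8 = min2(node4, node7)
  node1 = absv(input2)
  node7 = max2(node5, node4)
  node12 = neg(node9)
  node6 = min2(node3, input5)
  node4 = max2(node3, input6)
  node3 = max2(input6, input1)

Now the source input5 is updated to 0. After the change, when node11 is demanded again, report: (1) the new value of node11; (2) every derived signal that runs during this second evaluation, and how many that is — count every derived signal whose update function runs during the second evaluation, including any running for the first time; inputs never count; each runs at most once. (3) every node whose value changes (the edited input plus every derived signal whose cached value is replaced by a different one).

First evaluation (everything demanded from the output):
  node2 = neg(-6) = 6
  node3 = max2(-6, -4) = -4
  node4 = max2(-4, -6) = -4
  node5 = add(-4, 6) = 2
  node6 = min2(-4, -1) = -4
  node7 = max2(2, -4) = 2
  node9 = max2(-4, 6) = 6
  node10 = max2(6, 2) = 6
  node11 = add(6, 6) = 12

Propagation after the edit:
  node6: runs — input5 -1->0; result -4 (same value as before).
  node9: checked — values it read are unchanged (node6 unchanged, node2 unchanged); reused cached 6 without running.
  node10: checked — values it read are unchanged (node9 unchanged, node7 unchanged); reused cached 6 without running.
  node11: checked — values it read are unchanged (node10 unchanged, node9 unchanged); reused cached 12 without running.

Key observation: the change is absorbed at node6 — it re-runs but produces the same value, and the output's value is unchanged.

New value of node11: 12.
Derived signals that run: node6 — 1 in total.
Values that change: input5.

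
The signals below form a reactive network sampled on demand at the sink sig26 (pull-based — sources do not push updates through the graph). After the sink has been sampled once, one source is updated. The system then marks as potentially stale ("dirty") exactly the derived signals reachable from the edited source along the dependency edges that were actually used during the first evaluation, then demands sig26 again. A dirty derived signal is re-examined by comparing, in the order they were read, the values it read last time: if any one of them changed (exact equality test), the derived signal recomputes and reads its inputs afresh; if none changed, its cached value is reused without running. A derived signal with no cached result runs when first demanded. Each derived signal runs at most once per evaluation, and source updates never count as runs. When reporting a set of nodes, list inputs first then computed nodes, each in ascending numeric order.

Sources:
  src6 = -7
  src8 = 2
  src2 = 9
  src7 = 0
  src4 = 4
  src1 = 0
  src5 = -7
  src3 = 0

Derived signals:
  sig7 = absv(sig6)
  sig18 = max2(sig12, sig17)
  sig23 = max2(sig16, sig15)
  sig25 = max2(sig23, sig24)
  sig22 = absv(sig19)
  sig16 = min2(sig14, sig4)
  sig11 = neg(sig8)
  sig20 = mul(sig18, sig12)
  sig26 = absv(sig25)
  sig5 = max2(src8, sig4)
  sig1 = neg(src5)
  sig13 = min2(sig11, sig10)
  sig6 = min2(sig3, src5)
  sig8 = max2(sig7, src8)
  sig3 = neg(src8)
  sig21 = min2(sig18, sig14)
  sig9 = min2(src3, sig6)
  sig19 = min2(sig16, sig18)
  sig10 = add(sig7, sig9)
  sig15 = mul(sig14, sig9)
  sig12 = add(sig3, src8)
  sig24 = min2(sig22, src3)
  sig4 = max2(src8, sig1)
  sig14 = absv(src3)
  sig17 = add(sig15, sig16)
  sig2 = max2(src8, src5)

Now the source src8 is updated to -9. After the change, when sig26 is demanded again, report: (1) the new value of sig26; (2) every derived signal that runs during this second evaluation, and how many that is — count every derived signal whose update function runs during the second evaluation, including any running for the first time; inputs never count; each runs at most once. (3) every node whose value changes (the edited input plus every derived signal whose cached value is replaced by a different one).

sig26 now evaluates to 0.
Run set: sig3, sig4, sig6, sig12 (4 run).
Changed values: src8, sig3.
The important point: at sig9 every value read last time is unchanged, so the dirty flag clears without a run.

Initial pass — values computed on the first demand:
  sig1 = neg(-7) = 7
  sig3 = neg(2) = -2
  sig4 = max2(2, 7) = 7
  sig6 = min2(-2, -7) = -7
  sig9 = min2(0, -7) = -7
  sig12 = add(-2, 2) = 0
  sig14 = absv(0) = 0
  sig15 = mul(0, -7) = 0
  sig16 = min2(0, 7) = 0
  sig17 = add(0, 0) = 0
  sig18 = max2(0, 0) = 0
  sig19 = min2(0, 0) = 0
  sig22 = absv(0) = 0
  sig23 = max2(0, 0) = 0
  sig24 = min2(0, 0) = 0
  sig25 = max2(0, 0) = 0
  sig26 = absv(0) = 0

Second demand — change propagation:
  sig3: re-runs because src8 2->-9; new result 9.
  sig4: re-runs because src8 2->-9; new result 7 (unchanged).
  sig6: re-runs because sig3 -2->9; new result -7 (unchanged).
  sig9: re-examined; everything it read last time is the same (src3 unchanged, sig6 unchanged) — cache -7 kept, no run.
  sig12: re-runs because sig3 -2->9; src8 2->-9; new result 0 (unchanged).
  sig15: re-examined; everything it read last time is the same (sig14 unchanged, sig9 unchanged) — cache 0 kept, no run.
  sig16: re-examined; everything it read last time is the same (sig14 unchanged, sig4 unchanged) — cache 0 kept, no run.
  sig17: re-examined; everything it read last time is the same (sig15 unchanged, sig16 unchanged) — cache 0 kept, no run.
  sig18: re-examined; everything it read last time is the same (sig12 unchanged, sig17 unchanged) — cache 0 kept, no run.
  sig19: re-examined; everything it read last time is the same (sig16 unchanged, sig18 unchanged) — cache 0 kept, no run.
  sig22: re-examined; everything it read last time is the same (sig19 unchanged) — cache 0 kept, no run.
  sig23: re-examined; everything it read last time is the same (sig16 unchanged, sig15 unchanged) — cache 0 kept, no run.
  sig24: re-examined; everything it read last time is the same (sig22 unchanged, src3 unchanged) — cache 0 kept, no run.
  sig25: re-examined; everything it read last time is the same (sig23 unchanged, sig24 unchanged) — cache 0 kept, no run.
  sig26: re-examined; everything it read last time is the same (sig25 unchanged) — cache 0 kept, no run.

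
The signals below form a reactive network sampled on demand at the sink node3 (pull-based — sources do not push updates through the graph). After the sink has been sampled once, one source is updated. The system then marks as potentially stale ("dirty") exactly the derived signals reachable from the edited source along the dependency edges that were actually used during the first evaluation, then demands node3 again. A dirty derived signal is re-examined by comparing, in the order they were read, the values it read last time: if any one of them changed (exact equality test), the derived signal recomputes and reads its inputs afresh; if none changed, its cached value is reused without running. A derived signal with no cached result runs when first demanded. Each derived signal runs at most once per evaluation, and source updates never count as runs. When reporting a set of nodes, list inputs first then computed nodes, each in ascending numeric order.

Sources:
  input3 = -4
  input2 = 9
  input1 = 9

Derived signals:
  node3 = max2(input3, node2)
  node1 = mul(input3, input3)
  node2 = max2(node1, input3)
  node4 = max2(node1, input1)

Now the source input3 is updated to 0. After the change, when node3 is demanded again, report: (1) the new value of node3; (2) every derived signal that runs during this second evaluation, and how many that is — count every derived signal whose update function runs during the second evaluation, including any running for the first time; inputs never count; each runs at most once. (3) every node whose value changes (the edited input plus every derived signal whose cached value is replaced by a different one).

Initial pass — values computed on the first demand:
  node1 = mul(-4, -4) = 16
  node2 = max2(16, -4) = 16
  node3 = max2(-4, 16) = 16

Second demand — change propagation:
  node1: re-runs because input3 -4->0; input3 -4->0; new result 0.
  node2: re-runs because node1 16->0; input3 -4->0; new result 0.
  node3: re-runs because input3 -4->0; node2 16->0; new result 0.

node3 now evaluates to 0.
Run set: node1, node2, node3 (3 run).
Changed values: input3, node1, node2, node3.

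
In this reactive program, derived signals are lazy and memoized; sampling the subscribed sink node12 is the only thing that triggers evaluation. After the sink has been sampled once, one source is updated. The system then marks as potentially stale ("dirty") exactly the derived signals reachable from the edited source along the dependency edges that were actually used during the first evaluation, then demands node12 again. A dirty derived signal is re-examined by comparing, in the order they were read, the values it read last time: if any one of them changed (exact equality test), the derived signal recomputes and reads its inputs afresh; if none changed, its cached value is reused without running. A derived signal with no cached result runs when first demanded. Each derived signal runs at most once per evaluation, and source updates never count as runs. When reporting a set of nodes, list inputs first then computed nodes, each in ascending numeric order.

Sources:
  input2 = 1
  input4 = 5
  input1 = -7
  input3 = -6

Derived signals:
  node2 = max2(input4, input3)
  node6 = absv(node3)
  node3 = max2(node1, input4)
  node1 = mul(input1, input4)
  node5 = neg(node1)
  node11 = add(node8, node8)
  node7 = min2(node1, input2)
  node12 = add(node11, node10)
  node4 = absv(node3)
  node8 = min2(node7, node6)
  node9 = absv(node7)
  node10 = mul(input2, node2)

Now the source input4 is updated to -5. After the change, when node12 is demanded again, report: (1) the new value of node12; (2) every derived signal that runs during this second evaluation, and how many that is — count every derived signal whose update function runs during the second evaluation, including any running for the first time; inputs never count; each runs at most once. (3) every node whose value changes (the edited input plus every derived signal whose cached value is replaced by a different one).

Demanding node12 again yields -3.
9 derived signals run: node1, node2, node3, node6, node7, node8, node10, node11, node12.
The nodes whose values change: input4, node1, node2, node3, node6, node7, node8, node10, node11, node12.

First demand of the output computes:
  node1 = mul(-7, 5) = -35
  node2 = max2(5, -6) = 5
  node3 = max2(-35, 5) = 5
  node6 = absv(5) = 5
  node7 = min2(-35, 1) = -35
  node8 = min2(-35, 5) = -35
  node10 = mul(1, 5) = 5
  node11 = add(-35, -35) = -70
  node12 = add(-70, 5) = -65

After the edit, cleaning proceeds:
  node1: a read changed (input4 5->-5) — executes, giving 35.
  node2: a read changed (input4 5->-5) — executes, giving -5.
  node3: a read changed (node1 -35->35; input4 5->-5) — executes, giving 35.
  node6: a read changed (node3 5->35) — executes, giving 35.
  node7: a read changed (node1 -35->35) — executes, giving 1.
  node8: a read changed (node7 -35->1; node6 5->35) — executes, giving 1.
  node10: a read changed (node2 5->-5) — executes, giving -5.
  node11: a read changed (node8 -35->1; node8 -35->1) — executes, giving 2.
  node12: a read changed (node11 -70->2; node10 5->-5) — executes, giving -3.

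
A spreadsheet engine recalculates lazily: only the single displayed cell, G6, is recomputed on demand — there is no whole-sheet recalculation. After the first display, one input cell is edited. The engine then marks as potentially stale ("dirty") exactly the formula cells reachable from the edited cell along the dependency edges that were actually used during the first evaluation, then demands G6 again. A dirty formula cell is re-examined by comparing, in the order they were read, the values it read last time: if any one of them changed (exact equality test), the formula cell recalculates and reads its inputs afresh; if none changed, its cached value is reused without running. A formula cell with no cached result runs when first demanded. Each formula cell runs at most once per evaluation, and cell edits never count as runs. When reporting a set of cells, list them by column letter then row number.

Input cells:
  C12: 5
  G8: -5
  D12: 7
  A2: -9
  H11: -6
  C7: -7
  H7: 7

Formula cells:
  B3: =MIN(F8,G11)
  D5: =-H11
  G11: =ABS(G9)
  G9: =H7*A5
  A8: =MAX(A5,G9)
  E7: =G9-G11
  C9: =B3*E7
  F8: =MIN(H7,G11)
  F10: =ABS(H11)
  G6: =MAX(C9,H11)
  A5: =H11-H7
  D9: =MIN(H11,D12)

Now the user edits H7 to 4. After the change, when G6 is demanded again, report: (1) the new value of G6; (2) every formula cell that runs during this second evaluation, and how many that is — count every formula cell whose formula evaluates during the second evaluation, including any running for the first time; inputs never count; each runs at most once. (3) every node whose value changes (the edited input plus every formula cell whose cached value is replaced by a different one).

First evaluation (everything demanded from the output):
  A5 = -6 - 7 = -13
  G9 = 7 * -13 = -91
  G11 = ABS(-91) = 91
  E7 = -91 - 91 = -182
  F8 = MIN(7, 91) = 7
  B3 = MIN(7, 91) = 7
  C9 = 7 * -182 = -1274
  G6 = MAX(-1274, -6) = -6

Propagation after the edit:
  A5: runs — H7 7->4; result -10.
  G9: runs — H7 7->4; A5 -13->-10; result -40.
  G11: runs — G9 -91->-40; result 40.
  E7: runs — G9 -91->-40; G11 91->40; result -80.
  F8: runs — H7 7->4; G11 91->40; result 4.
  B3: runs — F8 7->4; G11 91->40; result 4.
  C9: runs — B3 7->4; E7 -182->-80; result -320.
  G6: runs — C9 -1274->-320; result -6 (same value as before).

New value of G6: -6.
Formula cells that run: A5, B3, C9, E7, F8, G6, G9, G11 — 8 in total.
Values that change: A5, B3, C9, E7, F8, G9, G11, H7.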